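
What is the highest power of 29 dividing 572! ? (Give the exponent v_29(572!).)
v_29(572!) = 19

Legendre's formula: v_p(n!) = Σ_{k ≥ 1} ⌊n / p^k⌋. For p = 29, n = 572, the terms are:
  ⌊572/29^1⌋ = ⌊572/29⌋ = 19
(the next term ⌊572/29^2⌋ = 0, terminating the sum). Summing: v_29(572!) = 19 = 19.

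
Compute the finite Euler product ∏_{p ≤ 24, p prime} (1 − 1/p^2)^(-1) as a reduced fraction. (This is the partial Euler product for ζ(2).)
∏ = 718188003533/440301256704

The primes p ≤ 24 are [2, 3, 5, 7, 11, 13, 17, 19, 23]. For each prime, (1 − 1/p^2)^(-1) = p^2 / (p^2 − 1). The product is (1 − 1/2^2)^(-1), (1 − 1/3^2)^(-1), (1 − 1/5^2)^(-1), (1 − 1/7^2)^(-1), (1 − 1/11^2)^(-1), (1 − 1/13^2)^(-1), (1 − 1/17^2)^(-1), (1 − 1/19^2)^(-1), (1 − 1/23^2)^(-1) = ∏ p^2 / (p^2 − 1) = 718188003533/440301256704.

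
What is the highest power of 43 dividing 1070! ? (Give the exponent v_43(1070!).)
v_43(1070!) = 24

Legendre's formula: v_p(n!) = Σ_{k ≥ 1} ⌊n / p^k⌋. For p = 43, n = 1070, the terms are:
  ⌊1070/43^1⌋ = ⌊1070/43⌋ = 24
(the next term ⌊1070/43^2⌋ = 0, terminating the sum). Summing: v_43(1070!) = 24 = 24.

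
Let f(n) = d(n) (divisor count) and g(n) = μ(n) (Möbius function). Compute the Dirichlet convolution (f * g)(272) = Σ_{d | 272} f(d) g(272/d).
(d * μ)(272) = 1

Divisors of 272: [1, 2, 4, 8, 16, 17, 34, 68, 136, 272]. For each d | 272:
  d = 1: d(1) · μ(272/1) = 1 · 0 = 0
  d = 2: d(2) · μ(272/2) = 2 · 0 = 0
  d = 4: d(4) · μ(272/4) = 3 · 0 = 0
  d = 8: d(8) · μ(272/8) = 4 · 1 = 4
  d = 16: d(16) · μ(272/16) = 5 · -1 = -5
  d = 17: d(17) · μ(272/17) = 2 · 0 = 0
  d = 34: d(34) · μ(272/34) = 4 · 0 = 0
  d = 68: d(68) · μ(272/68) = 6 · 0 = 0
  d = 136: d(136) · μ(272/136) = 8 · -1 = -8
  d = 272: d(272) · μ(272/272) = 10 · 1 = 10
Summing: (d * μ)(272) = 0 + 0 + 0 + 4 + -5 + 0 + 0 + 0 + -8 + 10 = 1.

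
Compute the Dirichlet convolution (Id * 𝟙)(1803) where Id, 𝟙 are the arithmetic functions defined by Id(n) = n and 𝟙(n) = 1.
(Id * 𝟙)(1803) = 2408

Divisors of 1803: [1, 3, 601, 1803]. For each d | 1803:
  d = 1: Id(1) · 𝟙(1803/1) = 1 · 1 = 1
  d = 3: Id(3) · 𝟙(1803/3) = 3 · 1 = 3
  d = 601: Id(601) · 𝟙(1803/601) = 601 · 1 = 601
  d = 1803: Id(1803) · 𝟙(1803/1803) = 1803 · 1 = 1803
Summing: (Id * 𝟙)(1803) = 1 + 3 + 601 + 1803 = 2408.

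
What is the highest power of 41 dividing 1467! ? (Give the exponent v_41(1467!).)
v_41(1467!) = 35

Legendre's formula: v_p(n!) = Σ_{k ≥ 1} ⌊n / p^k⌋. For p = 41, n = 1467, the terms are:
  ⌊1467/41^1⌋ = ⌊1467/41⌋ = 35
(the next term ⌊1467/41^2⌋ = 0, terminating the sum). Summing: v_41(1467!) = 35 = 35.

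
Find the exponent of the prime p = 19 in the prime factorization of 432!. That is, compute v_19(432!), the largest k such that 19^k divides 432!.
v_19(432!) = 23

Legendre's formula: v_p(n!) = Σ_{k ≥ 1} ⌊n / p^k⌋. For p = 19, n = 432, the terms are:
  ⌊432/19^1⌋ = ⌊432/19⌋ = 22
  ⌊432/19^2⌋ = ⌊432/361⌋ = 1
(the next term ⌊432/19^3⌋ = 0, terminating the sum). Summing: v_19(432!) = 22 + 1 = 23.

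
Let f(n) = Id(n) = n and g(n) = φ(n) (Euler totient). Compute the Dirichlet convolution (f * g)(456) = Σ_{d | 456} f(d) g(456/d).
(Id * φ)(456) = 3700

Divisors of 456: [1, 2, 3, 4, 6, 8, 12, 19, 24, 38, 57, 76, 114, 152, 228, 456]. For each d | 456:
  d = 1: Id(1) · φ(456/1) = 1 · 144 = 144
  d = 2: Id(2) · φ(456/2) = 2 · 72 = 144
  d = 3: Id(3) · φ(456/3) = 3 · 72 = 216
  d = 4: Id(4) · φ(456/4) = 4 · 36 = 144
  d = 6: Id(6) · φ(456/6) = 6 · 36 = 216
  d = 8: Id(8) · φ(456/8) = 8 · 36 = 288
  d = 12: Id(12) · φ(456/12) = 12 · 18 = 216
  d = 19: Id(19) · φ(456/19) = 19 · 8 = 152
  d = 24: Id(24) · φ(456/24) = 24 · 18 = 432
  d = 38: Id(38) · φ(456/38) = 38 · 4 = 152
  d = 57: Id(57) · φ(456/57) = 57 · 4 = 228
  d = 76: Id(76) · φ(456/76) = 76 · 2 = 152
  d = 114: Id(114) · φ(456/114) = 114 · 2 = 228
  d = 152: Id(152) · φ(456/152) = 152 · 2 = 304
  d = 228: Id(228) · φ(456/228) = 228 · 1 = 228
  d = 456: Id(456) · φ(456/456) = 456 · 1 = 456
Summing: (Id * φ)(456) = 144 + 144 + 216 + 144 + 216 + 288 + 216 + 152 + 432 + 152 + 228 + 152 + 228 + 304 + 228 + 456 = 3700.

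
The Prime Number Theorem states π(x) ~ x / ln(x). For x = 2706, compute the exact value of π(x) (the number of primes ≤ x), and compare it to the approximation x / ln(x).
π(2706) = 393;  x/ln(x) ≈ 342.39;  relative error ≈ 12.88%.

Directly count primes up to 2706: π(2706) = 393. The PNT approximation gives 2706/ln(2706) ≈ 2706/7.90323 ≈ 342.39. Relative error (π(x) − x/ln(x)) / π(x) ≈ 12.88%; the approximation is known to undercount slightly (Li(x) is a better estimate).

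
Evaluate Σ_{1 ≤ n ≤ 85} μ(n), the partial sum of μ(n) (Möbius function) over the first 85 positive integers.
Σ_{n ≤ 85} μ(n) = -3

Compute μ(n) for each 1 ≤ n ≤ 85: μ(1) = 1, μ(2) = -1, μ(3) = -1, μ(4) = 0, μ(5) = -1, μ(6) = 1, μ(7) = -1, μ(8) = 0, μ(9) = 0, μ(10) = 1, μ(11) = -1, μ(12) = 0, μ(13) = -1, μ(14) = 1, μ(15) = 1, μ(16) = 0, μ(17) = -1, μ(18) = 0, μ(19) = -1, μ(20) = 0, μ(21) = 1, μ(22) = 1, μ(23) = -1, μ(24) = 0, μ(25) = 0, μ(26) = 1, μ(27) = 0, μ(28) = 0, μ(29) = -1, μ(30) = -1, μ(31) = -1, μ(32) = 0, μ(33) = 1, μ(34) = 1, μ(35) = 1, μ(36) = 0, μ(37) = -1, μ(38) = 1, μ(39) = 1, μ(40) = 0, μ(41) = -1, μ(42) = -1, μ(43) = -1, μ(44) = 0, μ(45) = 0, μ(46) = 1, μ(47) = -1, μ(48) = 0, μ(49) = 0, μ(50) = 0, μ(51) = 1, μ(52) = 0, μ(53) = -1, μ(54) = 0, μ(55) = 1, μ(56) = 0, μ(57) = 1, μ(58) = 1, μ(59) = -1, μ(60) = 0, μ(61) = -1, μ(62) = 1, μ(63) = 0, μ(64) = 0, μ(65) = 1, μ(66) = -1, μ(67) = -1, μ(68) = 0, μ(69) = 1, μ(70) = -1, μ(71) = -1, μ(72) = 0, μ(73) = -1, μ(74) = 1, μ(75) = 0, μ(76) = 0, μ(77) = 1, μ(78) = -1, μ(79) = -1, μ(80) = 0, μ(81) = 0, μ(82) = 1, μ(83) = -1, μ(84) = 0, μ(85) = 1. Summing all 85 values: -3. (Mertens function M(x) = Σ_{n ≤ x} μ(n); on average M(x) should be small (PNT ⟺ M(x) = o(x)).)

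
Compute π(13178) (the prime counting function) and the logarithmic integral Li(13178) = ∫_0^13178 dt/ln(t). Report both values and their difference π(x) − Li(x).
π(13178) = 1568;  Li(13178) ≈ 1585.89;  π(x) − Li(x) ≈ -17.89.

Direct count of primes ≤ 13178 gives π(13178) = 1568. Numerical evaluation of the logarithmic integral gives Li(13178) ≈ 1585.89. The difference π(x) − Li(x) ≈ -17.89 is typically negative for small/moderate x (Li(x) overestimates), though Littlewood's theorem shows this sign changes infinitely often.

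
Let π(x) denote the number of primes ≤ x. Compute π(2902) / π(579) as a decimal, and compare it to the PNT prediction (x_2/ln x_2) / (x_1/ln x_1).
π(2902)/π(579) = 419/106 ≈ 3.9528;  PNT prediction ≈ 3.9988.

π(579) = 106 and π(2902) = 419, so π(2902)/π(579) ≈ 3.9528. The PNT-predicted ratio is (2902/ln(2902)) / (579/ln(579)) ≈ 3.9988. The two agree to within a few percent, as expected.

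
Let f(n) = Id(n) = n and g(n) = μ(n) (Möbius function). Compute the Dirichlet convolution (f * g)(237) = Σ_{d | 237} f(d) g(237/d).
(Id * μ)(237) = 156

Divisors of 237: [1, 3, 79, 237]. For each d | 237:
  d = 1: Id(1) · μ(237/1) = 1 · 1 = 1
  d = 3: Id(3) · μ(237/3) = 3 · -1 = -3
  d = 79: Id(79) · μ(237/79) = 79 · -1 = -79
  d = 237: Id(237) · μ(237/237) = 237 · 1 = 237
Summing: (Id * μ)(237) = 1 + -3 + -79 + 237 = 156.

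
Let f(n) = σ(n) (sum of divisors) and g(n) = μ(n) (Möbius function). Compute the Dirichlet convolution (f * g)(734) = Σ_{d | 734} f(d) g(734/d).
(σ * μ)(734) = 734

Divisors of 734: [1, 2, 367, 734]. For each d | 734:
  d = 1: σ(1) · μ(734/1) = 1 · 1 = 1
  d = 2: σ(2) · μ(734/2) = 3 · -1 = -3
  d = 367: σ(367) · μ(734/367) = 368 · -1 = -368
  d = 734: σ(734) · μ(734/734) = 1104 · 1 = 1104
Summing: (σ * μ)(734) = 1 + -3 + -368 + 1104 = 734.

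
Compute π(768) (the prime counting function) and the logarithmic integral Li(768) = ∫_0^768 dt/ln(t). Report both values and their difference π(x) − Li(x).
π(768) = 135;  Li(768) ≈ 143.39;  π(x) − Li(x) ≈ -8.39.

Direct count of primes ≤ 768 gives π(768) = 135. Numerical evaluation of the logarithmic integral gives Li(768) ≈ 143.39. The difference π(x) − Li(x) ≈ -8.39 is typically negative for small/moderate x (Li(x) overestimates), though Littlewood's theorem shows this sign changes infinitely often.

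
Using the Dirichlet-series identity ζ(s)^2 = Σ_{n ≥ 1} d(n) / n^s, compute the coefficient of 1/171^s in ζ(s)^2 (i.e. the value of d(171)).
d(171) = 6

ζ(s)^2 = (Σ 1/m^s)(Σ 1/k^s). The coefficient of 1/n^s in the product is the number of ordered pairs (m, k) with mk = n, which equals d(n). For n = 171, divisors are [1, 3, 9, 19, 57, 171], so d(171) = 6.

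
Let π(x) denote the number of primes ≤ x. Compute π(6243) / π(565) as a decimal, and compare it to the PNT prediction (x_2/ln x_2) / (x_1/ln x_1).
π(6243)/π(565) = 811/103 ≈ 7.8738;  PNT prediction ≈ 8.0121.

π(565) = 103 and π(6243) = 811, so π(6243)/π(565) ≈ 7.8738. The PNT-predicted ratio is (6243/ln(6243)) / (565/ln(565)) ≈ 8.0121. The two agree to within a few percent, as expected.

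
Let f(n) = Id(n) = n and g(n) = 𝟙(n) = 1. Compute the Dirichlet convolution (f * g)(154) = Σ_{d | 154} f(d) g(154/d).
(Id * 𝟙)(154) = 288

Divisors of 154: [1, 2, 7, 11, 14, 22, 77, 154]. For each d | 154:
  d = 1: Id(1) · 𝟙(154/1) = 1 · 1 = 1
  d = 2: Id(2) · 𝟙(154/2) = 2 · 1 = 2
  d = 7: Id(7) · 𝟙(154/7) = 7 · 1 = 7
  d = 11: Id(11) · 𝟙(154/11) = 11 · 1 = 11
  d = 14: Id(14) · 𝟙(154/14) = 14 · 1 = 14
  d = 22: Id(22) · 𝟙(154/22) = 22 · 1 = 22
  d = 77: Id(77) · 𝟙(154/77) = 77 · 1 = 77
  d = 154: Id(154) · 𝟙(154/154) = 154 · 1 = 154
Summing: (Id * 𝟙)(154) = 1 + 2 + 7 + 11 + 14 + 22 + 77 + 154 = 288.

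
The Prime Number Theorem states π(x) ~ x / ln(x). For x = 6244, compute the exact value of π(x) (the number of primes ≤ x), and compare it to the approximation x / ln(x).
π(6244) = 811;  x/ln(x) ≈ 714.47;  relative error ≈ 11.90%.

Directly count primes up to 6244: π(6244) = 811. The PNT approximation gives 6244/ln(6244) ≈ 6244/8.73938 ≈ 714.47. Relative error (π(x) − x/ln(x)) / π(x) ≈ 11.90%; the approximation is known to undercount slightly (Li(x) is a better estimate).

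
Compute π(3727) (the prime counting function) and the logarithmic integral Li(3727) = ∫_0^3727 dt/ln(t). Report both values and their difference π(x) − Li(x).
π(3727) = 520;  Li(3727) ≈ 532.31;  π(x) − Li(x) ≈ -12.31.

Direct count of primes ≤ 3727 gives π(3727) = 520. Numerical evaluation of the logarithmic integral gives Li(3727) ≈ 532.31. The difference π(x) − Li(x) ≈ -12.31 is typically negative for small/moderate x (Li(x) overestimates), though Littlewood's theorem shows this sign changes infinitely often.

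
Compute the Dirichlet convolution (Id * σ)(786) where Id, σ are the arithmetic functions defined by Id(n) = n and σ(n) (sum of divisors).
(Id * σ)(786) = 9205

Divisors of 786: [1, 2, 3, 6, 131, 262, 393, 786]. For each d | 786:
  d = 1: Id(1) · σ(786/1) = 1 · 1584 = 1584
  d = 2: Id(2) · σ(786/2) = 2 · 528 = 1056
  d = 3: Id(3) · σ(786/3) = 3 · 396 = 1188
  d = 6: Id(6) · σ(786/6) = 6 · 132 = 792
  d = 131: Id(131) · σ(786/131) = 131 · 12 = 1572
  d = 262: Id(262) · σ(786/262) = 262 · 4 = 1048
  d = 393: Id(393) · σ(786/393) = 393 · 3 = 1179
  d = 786: Id(786) · σ(786/786) = 786 · 1 = 786
Summing: (Id * σ)(786) = 1584 + 1056 + 1188 + 792 + 1572 + 1048 + 1179 + 786 = 9205.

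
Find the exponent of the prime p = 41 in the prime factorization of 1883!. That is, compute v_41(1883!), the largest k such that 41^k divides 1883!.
v_41(1883!) = 46

Legendre's formula: v_p(n!) = Σ_{k ≥ 1} ⌊n / p^k⌋. For p = 41, n = 1883, the terms are:
  ⌊1883/41^1⌋ = ⌊1883/41⌋ = 45
  ⌊1883/41^2⌋ = ⌊1883/1681⌋ = 1
(the next term ⌊1883/41^3⌋ = 0, terminating the sum). Summing: v_41(1883!) = 45 + 1 = 46.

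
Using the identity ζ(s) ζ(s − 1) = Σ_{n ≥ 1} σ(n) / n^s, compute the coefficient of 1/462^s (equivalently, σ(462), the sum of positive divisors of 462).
σ(462) = 1152

In the product (Σ m^0/m^s)(Σ k / k^s) = Σ (Σ_{d | n} d) / n^s, the coefficient of 1/n^s is σ(n) = Σ_{d | n} d. For n = 462, divisors are [1, 2, 3, 6, 7, 11, 14, 21, 22, 33, 42, 66, 77, 154, 231, 462]; summing: σ(462) = 1152.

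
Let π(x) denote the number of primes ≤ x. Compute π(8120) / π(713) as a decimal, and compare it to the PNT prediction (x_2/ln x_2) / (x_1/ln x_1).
π(8120)/π(713) = 1021/127 ≈ 8.0394;  PNT prediction ≈ 8.3110.

π(713) = 127 and π(8120) = 1021, so π(8120)/π(713) ≈ 8.0394. The PNT-predicted ratio is (8120/ln(8120)) / (713/ln(713)) ≈ 8.3110. The two agree to within a few percent, as expected.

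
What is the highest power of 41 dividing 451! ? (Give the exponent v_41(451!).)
v_41(451!) = 11

Legendre's formula: v_p(n!) = Σ_{k ≥ 1} ⌊n / p^k⌋. For p = 41, n = 451, the terms are:
  ⌊451/41^1⌋ = ⌊451/41⌋ = 11
(the next term ⌊451/41^2⌋ = 0, terminating the sum). Summing: v_41(451!) = 11 = 11.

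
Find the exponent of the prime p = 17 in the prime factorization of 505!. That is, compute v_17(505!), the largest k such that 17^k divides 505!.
v_17(505!) = 30

Legendre's formula: v_p(n!) = Σ_{k ≥ 1} ⌊n / p^k⌋. For p = 17, n = 505, the terms are:
  ⌊505/17^1⌋ = ⌊505/17⌋ = 29
  ⌊505/17^2⌋ = ⌊505/289⌋ = 1
(the next term ⌊505/17^3⌋ = 0, terminating the sum). Summing: v_17(505!) = 29 + 1 = 30.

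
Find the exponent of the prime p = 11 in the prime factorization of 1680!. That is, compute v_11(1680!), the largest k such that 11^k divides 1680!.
v_11(1680!) = 166

Legendre's formula: v_p(n!) = Σ_{k ≥ 1} ⌊n / p^k⌋. For p = 11, n = 1680, the terms are:
  ⌊1680/11^1⌋ = ⌊1680/11⌋ = 152
  ⌊1680/11^2⌋ = ⌊1680/121⌋ = 13
  ⌊1680/11^3⌋ = ⌊1680/1331⌋ = 1
(the next term ⌊1680/11^4⌋ = 0, terminating the sum). Summing: v_11(1680!) = 152 + 13 + 1 = 166.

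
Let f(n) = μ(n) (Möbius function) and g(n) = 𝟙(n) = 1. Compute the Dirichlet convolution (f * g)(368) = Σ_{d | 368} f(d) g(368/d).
(μ * 𝟙)(368) = 0

Divisors of 368: [1, 2, 4, 8, 16, 23, 46, 92, 184, 368]. For each d | 368:
  d = 1: μ(1) · 𝟙(368/1) = 1 · 1 = 1
  d = 2: μ(2) · 𝟙(368/2) = -1 · 1 = -1
  d = 4: μ(4) · 𝟙(368/4) = 0 · 1 = 0
  d = 8: μ(8) · 𝟙(368/8) = 0 · 1 = 0
  d = 16: μ(16) · 𝟙(368/16) = 0 · 1 = 0
  d = 23: μ(23) · 𝟙(368/23) = -1 · 1 = -1
  d = 46: μ(46) · 𝟙(368/46) = 1 · 1 = 1
  d = 92: μ(92) · 𝟙(368/92) = 0 · 1 = 0
  d = 184: μ(184) · 𝟙(368/184) = 0 · 1 = 0
  d = 368: μ(368) · 𝟙(368/368) = 0 · 1 = 0
Summing: (μ * 𝟙)(368) = 1 + -1 + 0 + 0 + 0 + -1 + 1 + 0 + 0 + 0 = 0.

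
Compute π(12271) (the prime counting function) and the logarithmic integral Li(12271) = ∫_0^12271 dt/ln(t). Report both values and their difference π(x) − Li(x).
π(12271) = 1467;  Li(12271) ≈ 1489.92;  π(x) − Li(x) ≈ -22.92.

Direct count of primes ≤ 12271 gives π(12271) = 1467. Numerical evaluation of the logarithmic integral gives Li(12271) ≈ 1489.92. The difference π(x) − Li(x) ≈ -22.92 is typically negative for small/moderate x (Li(x) overestimates), though Littlewood's theorem shows this sign changes infinitely often.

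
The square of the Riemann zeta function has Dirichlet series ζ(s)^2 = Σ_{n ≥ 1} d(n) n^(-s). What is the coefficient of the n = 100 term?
d(100) = 9

ζ(s)^2 = (Σ 1/m^s)(Σ 1/k^s). The coefficient of 1/n^s in the product is the number of ordered pairs (m, k) with mk = n, which equals d(n). For n = 100, divisors are [1, 2, 4, 5, 10, 20, 25, 50, 100], so d(100) = 9.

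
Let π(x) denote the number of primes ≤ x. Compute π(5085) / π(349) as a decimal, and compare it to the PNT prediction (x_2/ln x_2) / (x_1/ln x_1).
π(5085)/π(349) = 679/70 ≈ 9.7000;  PNT prediction ≈ 9.9964.

π(349) = 70 and π(5085) = 679, so π(5085)/π(349) ≈ 9.7000. The PNT-predicted ratio is (5085/ln(5085)) / (349/ln(349)) ≈ 9.9964. The two agree to within a few percent, as expected.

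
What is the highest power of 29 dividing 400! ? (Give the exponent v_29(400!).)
v_29(400!) = 13

Legendre's formula: v_p(n!) = Σ_{k ≥ 1} ⌊n / p^k⌋. For p = 29, n = 400, the terms are:
  ⌊400/29^1⌋ = ⌊400/29⌋ = 13
(the next term ⌊400/29^2⌋ = 0, terminating the sum). Summing: v_29(400!) = 13 = 13.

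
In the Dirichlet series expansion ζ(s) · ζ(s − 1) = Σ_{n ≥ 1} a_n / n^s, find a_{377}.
σ(377) = 420

In the product (Σ m^0/m^s)(Σ k / k^s) = Σ (Σ_{d | n} d) / n^s, the coefficient of 1/n^s is σ(n) = Σ_{d | n} d. For n = 377, divisors are [1, 13, 29, 377]; summing: σ(377) = 420.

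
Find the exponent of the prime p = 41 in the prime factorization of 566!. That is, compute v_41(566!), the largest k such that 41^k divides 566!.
v_41(566!) = 13

Legendre's formula: v_p(n!) = Σ_{k ≥ 1} ⌊n / p^k⌋. For p = 41, n = 566, the terms are:
  ⌊566/41^1⌋ = ⌊566/41⌋ = 13
(the next term ⌊566/41^2⌋ = 0, terminating the sum). Summing: v_41(566!) = 13 = 13.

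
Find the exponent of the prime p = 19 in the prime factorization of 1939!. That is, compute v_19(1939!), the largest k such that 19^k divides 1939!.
v_19(1939!) = 107

Legendre's formula: v_p(n!) = Σ_{k ≥ 1} ⌊n / p^k⌋. For p = 19, n = 1939, the terms are:
  ⌊1939/19^1⌋ = ⌊1939/19⌋ = 102
  ⌊1939/19^2⌋ = ⌊1939/361⌋ = 5
(the next term ⌊1939/19^3⌋ = 0, terminating the sum). Summing: v_19(1939!) = 102 + 5 = 107.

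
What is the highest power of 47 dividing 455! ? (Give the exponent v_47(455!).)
v_47(455!) = 9

Legendre's formula: v_p(n!) = Σ_{k ≥ 1} ⌊n / p^k⌋. For p = 47, n = 455, the terms are:
  ⌊455/47^1⌋ = ⌊455/47⌋ = 9
(the next term ⌊455/47^2⌋ = 0, terminating the sum). Summing: v_47(455!) = 9 = 9.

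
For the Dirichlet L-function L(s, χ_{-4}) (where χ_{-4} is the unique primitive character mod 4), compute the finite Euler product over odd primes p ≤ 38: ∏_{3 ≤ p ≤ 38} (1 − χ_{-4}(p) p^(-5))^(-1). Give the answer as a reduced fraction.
∏ = 36434162976122653852428171915209665920933190877591375/36574689167094305070442169349729960875390257302863872

The odd primes p ≤ 38 are [3, 5, 7, 11, 13, 17, 19, 23, 29, 31, 37]. For each, χ(p) = 1 if p ≡ 1 mod 4, χ(p) = −1 if p ≡ 3 mod 4. Taking (1 − χ(p)/p^5)^(-1) = p^5/(p^5 − χ(p)): (1 − (-1)/3^5)^(-1) · (1 − (1)/5^5)^(-1) · (1 − (-1)/7^5)^(-1) · (1 − (-1)/11^5)^(-1) · (1 − (1)/13^5)^(-1) · (1 − (1)/17^5)^(-1) · (1 − (-1)/19^5)^(-1) · (1 − (-1)/23^5)^(-1) · (1 − (1)/29^5)^(-1) · (1 − (-1)/31^5)^(-1) · (1 − (1)/37^5)^(-1) = 36434162976122653852428171915209665920933190877591375/36574689167094305070442169349729960875390257302863872.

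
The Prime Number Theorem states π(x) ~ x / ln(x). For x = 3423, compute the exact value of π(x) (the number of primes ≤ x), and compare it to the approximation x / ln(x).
π(3423) = 480;  x/ln(x) ≈ 420.61;  relative error ≈ 12.37%.

Directly count primes up to 3423: π(3423) = 480. The PNT approximation gives 3423/ln(3423) ≈ 3423/8.13827 ≈ 420.61. Relative error (π(x) − x/ln(x)) / π(x) ≈ 12.37%; the approximation is known to undercount slightly (Li(x) is a better estimate).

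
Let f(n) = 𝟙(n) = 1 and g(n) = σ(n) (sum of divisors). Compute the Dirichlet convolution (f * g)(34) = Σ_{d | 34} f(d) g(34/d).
(𝟙 * σ)(34) = 76

Divisors of 34: [1, 2, 17, 34]. For each d | 34:
  d = 1: 𝟙(1) · σ(34/1) = 1 · 54 = 54
  d = 2: 𝟙(2) · σ(34/2) = 1 · 18 = 18
  d = 17: 𝟙(17) · σ(34/17) = 1 · 3 = 3
  d = 34: 𝟙(34) · σ(34/34) = 1 · 1 = 1
Summing: (𝟙 * σ)(34) = 54 + 18 + 3 + 1 = 76.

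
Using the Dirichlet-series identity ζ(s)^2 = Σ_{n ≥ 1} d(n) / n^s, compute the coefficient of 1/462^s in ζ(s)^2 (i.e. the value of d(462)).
d(462) = 16

ζ(s)^2 = (Σ 1/m^s)(Σ 1/k^s). The coefficient of 1/n^s in the product is the number of ordered pairs (m, k) with mk = n, which equals d(n). For n = 462, divisors are [1, 2, 3, 6, 7, 11, 14, 21, 22, 33, 42, 66, 77, 154, 231, 462], so d(462) = 16.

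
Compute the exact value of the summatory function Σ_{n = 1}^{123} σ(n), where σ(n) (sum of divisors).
Σ_{n ≤ 123} σ(n) = 12460

Compute σ(n) for each 1 ≤ n ≤ 123: σ(1) = 1, σ(2) = 3, σ(3) = 4, σ(4) = 7, σ(5) = 6, σ(6) = 12, σ(7) = 8, σ(8) = 15, σ(9) = 13, σ(10) = 18, σ(11) = 12, σ(12) = 28, σ(13) = 14, σ(14) = 24, σ(15) = 24, σ(16) = 31, σ(17) = 18, σ(18) = 39, σ(19) = 20, σ(20) = 42, σ(21) = 32, σ(22) = 36, σ(23) = 24, σ(24) = 60, σ(25) = 31, σ(26) = 42, σ(27) = 40, σ(28) = 56, σ(29) = 30, σ(30) = 72, σ(31) = 32, σ(32) = 63, σ(33) = 48, σ(34) = 54, σ(35) = 48, σ(36) = 91, σ(37) = 38, σ(38) = 60, σ(39) = 56, σ(40) = 90, σ(41) = 42, σ(42) = 96, σ(43) = 44, σ(44) = 84, σ(45) = 78, σ(46) = 72, σ(47) = 48, σ(48) = 124, σ(49) = 57, σ(50) = 93, σ(51) = 72, σ(52) = 98, σ(53) = 54, σ(54) = 120, σ(55) = 72, σ(56) = 120, σ(57) = 80, σ(58) = 90, σ(59) = 60, σ(60) = 168, σ(61) = 62, σ(62) = 96, σ(63) = 104, σ(64) = 127, σ(65) = 84, σ(66) = 144, σ(67) = 68, σ(68) = 126, σ(69) = 96, σ(70) = 144, σ(71) = 72, σ(72) = 195, σ(73) = 74, σ(74) = 114, σ(75) = 124, σ(76) = 140, σ(77) = 96, σ(78) = 168, σ(79) = 80, σ(80) = 186, σ(81) = 121, σ(82) = 126, σ(83) = 84, σ(84) = 224, σ(85) = 108, σ(86) = 132, σ(87) = 120, σ(88) = 180, σ(89) = 90, σ(90) = 234, σ(91) = 112, σ(92) = 168, σ(93) = 128, σ(94) = 144, σ(95) = 120, σ(96) = 252, σ(97) = 98, σ(98) = 171, σ(99) = 156, σ(100) = 217, σ(101) = 102, σ(102) = 216, σ(103) = 104, σ(104) = 210, σ(105) = 192, σ(106) = 162, σ(107) = 108, σ(108) = 280, σ(109) = 110, σ(110) = 216, σ(111) = 152, σ(112) = 248, σ(113) = 114, σ(114) = 240, σ(115) = 144, σ(116) = 210, σ(117) = 182, σ(118) = 180, σ(119) = 144, σ(120) = 360, σ(121) = 133, σ(122) = 186, σ(123) = 168. Summing all 123 values: 12460. (Average order: Σ_{n ≤ x} σ(n) ~ (π²/12) x². For x = 123, (π²/12)·123² ≈ 12443.10.)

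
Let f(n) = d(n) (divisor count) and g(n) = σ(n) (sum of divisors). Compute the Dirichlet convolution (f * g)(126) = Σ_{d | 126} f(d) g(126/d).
(d * σ)(126) = 1200

Divisors of 126: [1, 2, 3, 6, 7, 9, 14, 18, 21, 42, 63, 126]. For each d | 126:
  d = 1: d(1) · σ(126/1) = 1 · 312 = 312
  d = 2: d(2) · σ(126/2) = 2 · 104 = 208
  d = 3: d(3) · σ(126/3) = 2 · 96 = 192
  d = 6: d(6) · σ(126/6) = 4 · 32 = 128
  d = 7: d(7) · σ(126/7) = 2 · 39 = 78
  d = 9: d(9) · σ(126/9) = 3 · 24 = 72
  d = 14: d(14) · σ(126/14) = 4 · 13 = 52
  d = 18: d(18) · σ(126/18) = 6 · 8 = 48
  d = 21: d(21) · σ(126/21) = 4 · 12 = 48
  d = 42: d(42) · σ(126/42) = 8 · 4 = 32
  d = 63: d(63) · σ(126/63) = 6 · 3 = 18
  d = 126: d(126) · σ(126/126) = 12 · 1 = 12
Summing: (d * σ)(126) = 312 + 208 + 192 + 128 + 78 + 72 + 52 + 48 + 48 + 32 + 18 + 12 = 1200.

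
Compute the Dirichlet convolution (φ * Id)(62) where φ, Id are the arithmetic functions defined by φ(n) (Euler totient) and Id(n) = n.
(φ * Id)(62) = 183

Divisors of 62: [1, 2, 31, 62]. For each d | 62:
  d = 1: φ(1) · Id(62/1) = 1 · 62 = 62
  d = 2: φ(2) · Id(62/2) = 1 · 31 = 31
  d = 31: φ(31) · Id(62/31) = 30 · 2 = 60
  d = 62: φ(62) · Id(62/62) = 30 · 1 = 30
Summing: (φ * Id)(62) = 62 + 31 + 60 + 30 = 183.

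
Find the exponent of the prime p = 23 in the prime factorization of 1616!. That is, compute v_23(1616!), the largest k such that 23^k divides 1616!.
v_23(1616!) = 73

Legendre's formula: v_p(n!) = Σ_{k ≥ 1} ⌊n / p^k⌋. For p = 23, n = 1616, the terms are:
  ⌊1616/23^1⌋ = ⌊1616/23⌋ = 70
  ⌊1616/23^2⌋ = ⌊1616/529⌋ = 3
(the next term ⌊1616/23^3⌋ = 0, terminating the sum). Summing: v_23(1616!) = 70 + 3 = 73.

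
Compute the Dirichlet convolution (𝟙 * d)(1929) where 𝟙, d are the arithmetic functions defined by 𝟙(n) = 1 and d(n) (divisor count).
(𝟙 * d)(1929) = 9

Divisors of 1929: [1, 3, 643, 1929]. For each d | 1929:
  d = 1: 𝟙(1) · d(1929/1) = 1 · 4 = 4
  d = 3: 𝟙(3) · d(1929/3) = 1 · 2 = 2
  d = 643: 𝟙(643) · d(1929/643) = 1 · 2 = 2
  d = 1929: 𝟙(1929) · d(1929/1929) = 1 · 1 = 1
Summing: (𝟙 * d)(1929) = 4 + 2 + 2 + 1 = 9.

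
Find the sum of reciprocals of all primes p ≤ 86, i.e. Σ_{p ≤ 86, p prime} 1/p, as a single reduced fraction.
Σ 1/p = 475714535349241099037539188841003/267064515689275851355624017992790

π(86) = 23, so the primes ≤ 86 are [2, 3, 5, 7, 11, 13, 17, 19, 23, 29, 31, 37, 41, 43, 47, 53, 59, 61, 67, 71, 73, 79, 83]. Summing 1/p over these primes: 475714535349241099037539188841003/267064515689275851355624017992790 ≈ 1.7813. Mertens estimate ln ln(86) + 0.2615 ≈ 1.7554.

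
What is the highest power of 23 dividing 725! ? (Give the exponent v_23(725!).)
v_23(725!) = 32

Legendre's formula: v_p(n!) = Σ_{k ≥ 1} ⌊n / p^k⌋. For p = 23, n = 725, the terms are:
  ⌊725/23^1⌋ = ⌊725/23⌋ = 31
  ⌊725/23^2⌋ = ⌊725/529⌋ = 1
(the next term ⌊725/23^3⌋ = 0, terminating the sum). Summing: v_23(725!) = 31 + 1 = 32.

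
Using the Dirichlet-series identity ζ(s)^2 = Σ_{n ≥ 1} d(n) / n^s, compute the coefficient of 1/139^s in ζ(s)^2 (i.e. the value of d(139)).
d(139) = 2

ζ(s)^2 = (Σ 1/m^s)(Σ 1/k^s). The coefficient of 1/n^s in the product is the number of ordered pairs (m, k) with mk = n, which equals d(n). For n = 139, divisors are [1, 139], so d(139) = 2.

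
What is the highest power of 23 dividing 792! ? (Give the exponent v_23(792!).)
v_23(792!) = 35

Legendre's formula: v_p(n!) = Σ_{k ≥ 1} ⌊n / p^k⌋. For p = 23, n = 792, the terms are:
  ⌊792/23^1⌋ = ⌊792/23⌋ = 34
  ⌊792/23^2⌋ = ⌊792/529⌋ = 1
(the next term ⌊792/23^3⌋ = 0, terminating the sum). Summing: v_23(792!) = 34 + 1 = 35.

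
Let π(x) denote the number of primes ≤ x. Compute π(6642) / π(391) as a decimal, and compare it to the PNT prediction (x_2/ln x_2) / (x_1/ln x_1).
π(6642)/π(391) = 856/77 ≈ 11.1169;  PNT prediction ≈ 11.5203.

π(391) = 77 and π(6642) = 856, so π(6642)/π(391) ≈ 11.1169. The PNT-predicted ratio is (6642/ln(6642)) / (391/ln(391)) ≈ 11.5203. The two agree to within a few percent, as expected.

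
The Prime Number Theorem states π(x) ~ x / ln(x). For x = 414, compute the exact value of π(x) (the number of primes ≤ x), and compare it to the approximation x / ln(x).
π(414) = 80;  x/ln(x) ≈ 68.70;  relative error ≈ 14.12%.

Directly count primes up to 414: π(414) = 80. The PNT approximation gives 414/ln(414) ≈ 414/6.02587 ≈ 68.70. Relative error (π(x) − x/ln(x)) / π(x) ≈ 14.12%; the approximation is known to undercount slightly (Li(x) is a better estimate).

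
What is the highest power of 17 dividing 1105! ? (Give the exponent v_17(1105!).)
v_17(1105!) = 68

Legendre's formula: v_p(n!) = Σ_{k ≥ 1} ⌊n / p^k⌋. For p = 17, n = 1105, the terms are:
  ⌊1105/17^1⌋ = ⌊1105/17⌋ = 65
  ⌊1105/17^2⌋ = ⌊1105/289⌋ = 3
(the next term ⌊1105/17^3⌋ = 0, terminating the sum). Summing: v_17(1105!) = 65 + 3 = 68.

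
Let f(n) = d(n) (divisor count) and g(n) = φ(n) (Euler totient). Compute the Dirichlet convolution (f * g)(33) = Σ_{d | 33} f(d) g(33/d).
(d * φ)(33) = 48

Divisors of 33: [1, 3, 11, 33]. For each d | 33:
  d = 1: d(1) · φ(33/1) = 1 · 20 = 20
  d = 3: d(3) · φ(33/3) = 2 · 10 = 20
  d = 11: d(11) · φ(33/11) = 2 · 2 = 4
  d = 33: d(33) · φ(33/33) = 4 · 1 = 4
Summing: (d * φ)(33) = 20 + 20 + 4 + 4 = 48.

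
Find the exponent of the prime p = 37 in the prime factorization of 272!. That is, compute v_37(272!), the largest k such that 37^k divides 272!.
v_37(272!) = 7

Legendre's formula: v_p(n!) = Σ_{k ≥ 1} ⌊n / p^k⌋. For p = 37, n = 272, the terms are:
  ⌊272/37^1⌋ = ⌊272/37⌋ = 7
(the next term ⌊272/37^2⌋ = 0, terminating the sum). Summing: v_37(272!) = 7 = 7.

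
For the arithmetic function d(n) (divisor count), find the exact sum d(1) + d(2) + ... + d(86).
Σ_{n ≤ 86} d(n) = 399

Compute d(n) for each 1 ≤ n ≤ 86: d(1) = 1, d(2) = 2, d(3) = 2, d(4) = 3, d(5) = 2, d(6) = 4, d(7) = 2, d(8) = 4, d(9) = 3, d(10) = 4, d(11) = 2, d(12) = 6, d(13) = 2, d(14) = 4, d(15) = 4, d(16) = 5, d(17) = 2, d(18) = 6, d(19) = 2, d(20) = 6, d(21) = 4, d(22) = 4, d(23) = 2, d(24) = 8, d(25) = 3, d(26) = 4, d(27) = 4, d(28) = 6, d(29) = 2, d(30) = 8, d(31) = 2, d(32) = 6, d(33) = 4, d(34) = 4, d(35) = 4, d(36) = 9, d(37) = 2, d(38) = 4, d(39) = 4, d(40) = 8, d(41) = 2, d(42) = 8, d(43) = 2, d(44) = 6, d(45) = 6, d(46) = 4, d(47) = 2, d(48) = 10, d(49) = 3, d(50) = 6, d(51) = 4, d(52) = 6, d(53) = 2, d(54) = 8, d(55) = 4, d(56) = 8, d(57) = 4, d(58) = 4, d(59) = 2, d(60) = 12, d(61) = 2, d(62) = 4, d(63) = 6, d(64) = 7, d(65) = 4, d(66) = 8, d(67) = 2, d(68) = 6, d(69) = 4, d(70) = 8, d(71) = 2, d(72) = 12, d(73) = 2, d(74) = 4, d(75) = 6, d(76) = 6, d(77) = 4, d(78) = 8, d(79) = 2, d(80) = 10, d(81) = 5, d(82) = 4, d(83) = 2, d(84) = 12, d(85) = 4, d(86) = 4. Summing all 86 values: 399. (Dirichlet's divisor formula: Σ_{n ≤ x} d(n) = x ln(x) + (2γ − 1) x + O(√x). For x = 86, the asymptotic estimate is ≈ 396.35.)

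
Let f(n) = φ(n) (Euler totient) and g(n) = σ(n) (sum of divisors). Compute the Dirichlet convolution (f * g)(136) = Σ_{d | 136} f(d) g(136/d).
(φ * σ)(136) = 1088

Divisors of 136: [1, 2, 4, 8, 17, 34, 68, 136]. For each d | 136:
  d = 1: φ(1) · σ(136/1) = 1 · 270 = 270
  d = 2: φ(2) · σ(136/2) = 1 · 126 = 126
  d = 4: φ(4) · σ(136/4) = 2 · 54 = 108
  d = 8: φ(8) · σ(136/8) = 4 · 18 = 72
  d = 17: φ(17) · σ(136/17) = 16 · 15 = 240
  d = 34: φ(34) · σ(136/34) = 16 · 7 = 112
  d = 68: φ(68) · σ(136/68) = 32 · 3 = 96
  d = 136: φ(136) · σ(136/136) = 64 · 1 = 64
Summing: (φ * σ)(136) = 270 + 126 + 108 + 72 + 240 + 112 + 96 + 64 = 1088.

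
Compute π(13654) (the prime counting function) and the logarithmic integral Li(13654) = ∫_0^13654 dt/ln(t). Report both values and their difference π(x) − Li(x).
π(13654) = 1613;  Li(13654) ≈ 1635.97;  π(x) − Li(x) ≈ -22.97.

Direct count of primes ≤ 13654 gives π(13654) = 1613. Numerical evaluation of the logarithmic integral gives Li(13654) ≈ 1635.97. The difference π(x) − Li(x) ≈ -22.97 is typically negative for small/moderate x (Li(x) overestimates), though Littlewood's theorem shows this sign changes infinitely often.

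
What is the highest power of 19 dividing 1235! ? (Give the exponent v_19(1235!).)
v_19(1235!) = 68

Legendre's formula: v_p(n!) = Σ_{k ≥ 1} ⌊n / p^k⌋. For p = 19, n = 1235, the terms are:
  ⌊1235/19^1⌋ = ⌊1235/19⌋ = 65
  ⌊1235/19^2⌋ = ⌊1235/361⌋ = 3
(the next term ⌊1235/19^3⌋ = 0, terminating the sum). Summing: v_19(1235!) = 65 + 3 = 68.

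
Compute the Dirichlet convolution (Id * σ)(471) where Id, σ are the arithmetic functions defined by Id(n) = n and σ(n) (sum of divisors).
(Id * σ)(471) = 2205

Divisors of 471: [1, 3, 157, 471]. For each d | 471:
  d = 1: Id(1) · σ(471/1) = 1 · 632 = 632
  d = 3: Id(3) · σ(471/3) = 3 · 158 = 474
  d = 157: Id(157) · σ(471/157) = 157 · 4 = 628
  d = 471: Id(471) · σ(471/471) = 471 · 1 = 471
Summing: (Id * σ)(471) = 632 + 474 + 628 + 471 = 2205.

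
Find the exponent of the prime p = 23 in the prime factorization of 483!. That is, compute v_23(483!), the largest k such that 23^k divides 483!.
v_23(483!) = 21

Legendre's formula: v_p(n!) = Σ_{k ≥ 1} ⌊n / p^k⌋. For p = 23, n = 483, the terms are:
  ⌊483/23^1⌋ = ⌊483/23⌋ = 21
(the next term ⌊483/23^2⌋ = 0, terminating the sum). Summing: v_23(483!) = 21 = 21.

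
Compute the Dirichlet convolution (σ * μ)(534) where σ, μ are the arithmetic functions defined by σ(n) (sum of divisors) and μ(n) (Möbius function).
(σ * μ)(534) = 534

Divisors of 534: [1, 2, 3, 6, 89, 178, 267, 534]. For each d | 534:
  d = 1: σ(1) · μ(534/1) = 1 · -1 = -1
  d = 2: σ(2) · μ(534/2) = 3 · 1 = 3
  d = 3: σ(3) · μ(534/3) = 4 · 1 = 4
  d = 6: σ(6) · μ(534/6) = 12 · -1 = -12
  d = 89: σ(89) · μ(534/89) = 90 · 1 = 90
  d = 178: σ(178) · μ(534/178) = 270 · -1 = -270
  d = 267: σ(267) · μ(534/267) = 360 · -1 = -360
  d = 534: σ(534) · μ(534/534) = 1080 · 1 = 1080
Summing: (σ * μ)(534) = -1 + 3 + 4 + -12 + 90 + -270 + -360 + 1080 = 534.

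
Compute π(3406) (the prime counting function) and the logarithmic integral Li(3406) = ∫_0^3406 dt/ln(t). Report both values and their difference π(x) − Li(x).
π(3406) = 478;  Li(3406) ≈ 493.06;  π(x) − Li(x) ≈ -15.06.

Direct count of primes ≤ 3406 gives π(3406) = 478. Numerical evaluation of the logarithmic integral gives Li(3406) ≈ 493.06. The difference π(x) − Li(x) ≈ -15.06 is typically negative for small/moderate x (Li(x) overestimates), though Littlewood's theorem shows this sign changes infinitely often.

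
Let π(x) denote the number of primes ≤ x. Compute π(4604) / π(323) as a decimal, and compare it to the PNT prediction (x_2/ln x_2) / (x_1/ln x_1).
π(4604)/π(323) = 623/66 ≈ 9.4394;  PNT prediction ≈ 9.7637.

π(323) = 66 and π(4604) = 623, so π(4604)/π(323) ≈ 9.4394. The PNT-predicted ratio is (4604/ln(4604)) / (323/ln(323)) ≈ 9.7637. The two agree to within a few percent, as expected.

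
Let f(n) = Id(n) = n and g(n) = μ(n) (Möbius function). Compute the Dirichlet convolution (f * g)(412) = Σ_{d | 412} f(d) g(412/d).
(Id * μ)(412) = 204

Divisors of 412: [1, 2, 4, 103, 206, 412]. For each d | 412:
  d = 1: Id(1) · μ(412/1) = 1 · 0 = 0
  d = 2: Id(2) · μ(412/2) = 2 · 1 = 2
  d = 4: Id(4) · μ(412/4) = 4 · -1 = -4
  d = 103: Id(103) · μ(412/103) = 103 · 0 = 0
  d = 206: Id(206) · μ(412/206) = 206 · -1 = -206
  d = 412: Id(412) · μ(412/412) = 412 · 1 = 412
Summing: (Id * μ)(412) = 0 + 2 + -4 + 0 + -206 + 412 = 204.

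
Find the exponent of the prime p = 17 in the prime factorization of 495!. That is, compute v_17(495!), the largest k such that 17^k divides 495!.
v_17(495!) = 30

Legendre's formula: v_p(n!) = Σ_{k ≥ 1} ⌊n / p^k⌋. For p = 17, n = 495, the terms are:
  ⌊495/17^1⌋ = ⌊495/17⌋ = 29
  ⌊495/17^2⌋ = ⌊495/289⌋ = 1
(the next term ⌊495/17^3⌋ = 0, terminating the sum). Summing: v_17(495!) = 29 + 1 = 30.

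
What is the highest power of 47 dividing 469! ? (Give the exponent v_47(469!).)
v_47(469!) = 9

Legendre's formula: v_p(n!) = Σ_{k ≥ 1} ⌊n / p^k⌋. For p = 47, n = 469, the terms are:
  ⌊469/47^1⌋ = ⌊469/47⌋ = 9
(the next term ⌊469/47^2⌋ = 0, terminating the sum). Summing: v_47(469!) = 9 = 9.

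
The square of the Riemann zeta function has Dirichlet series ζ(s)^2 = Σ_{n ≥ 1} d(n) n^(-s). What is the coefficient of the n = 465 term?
d(465) = 8

ζ(s)^2 = (Σ 1/m^s)(Σ 1/k^s). The coefficient of 1/n^s in the product is the number of ordered pairs (m, k) with mk = n, which equals d(n). For n = 465, divisors are [1, 3, 5, 15, 31, 93, 155, 465], so d(465) = 8.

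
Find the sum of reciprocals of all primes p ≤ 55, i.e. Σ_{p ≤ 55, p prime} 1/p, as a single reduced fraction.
Σ 1/p = 54766551458687142251/32589158477190044730

π(55) = 16, so the primes ≤ 55 are [2, 3, 5, 7, 11, 13, 17, 19, 23, 29, 31, 37, 41, 43, 47, 53]. Summing 1/p over these primes: 54766551458687142251/32589158477190044730 ≈ 1.6805. Mertens estimate ln ln(55) + 0.2615 ≈ 1.6496.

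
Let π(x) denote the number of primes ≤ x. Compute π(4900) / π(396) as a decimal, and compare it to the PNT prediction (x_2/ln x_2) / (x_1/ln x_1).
π(4900)/π(396) = 654/77 ≈ 8.4935;  PNT prediction ≈ 8.7104.

π(396) = 77 and π(4900) = 654, so π(4900)/π(396) ≈ 8.4935. The PNT-predicted ratio is (4900/ln(4900)) / (396/ln(396)) ≈ 8.7104. The two agree to within a few percent, as expected.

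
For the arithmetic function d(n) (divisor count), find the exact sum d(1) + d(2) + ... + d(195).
Σ_{n ≤ 195} d(n) = 1061

Compute d(n) for each 1 ≤ n ≤ 195: d(1) = 1, d(2) = 2, d(3) = 2, d(4) = 3, d(5) = 2, d(6) = 4, d(7) = 2, d(8) = 4, d(9) = 3, d(10) = 4, d(11) = 2, d(12) = 6, d(13) = 2, d(14) = 4, d(15) = 4, d(16) = 5, d(17) = 2, d(18) = 6, d(19) = 2, d(20) = 6, d(21) = 4, d(22) = 4, d(23) = 2, d(24) = 8, d(25) = 3, d(26) = 4, d(27) = 4, d(28) = 6, d(29) = 2, d(30) = 8, d(31) = 2, d(32) = 6, d(33) = 4, d(34) = 4, d(35) = 4, d(36) = 9, d(37) = 2, d(38) = 4, d(39) = 4, d(40) = 8, d(41) = 2, d(42) = 8, d(43) = 2, d(44) = 6, d(45) = 6, d(46) = 4, d(47) = 2, d(48) = 10, d(49) = 3, d(50) = 6, d(51) = 4, d(52) = 6, d(53) = 2, d(54) = 8, d(55) = 4, d(56) = 8, d(57) = 4, d(58) = 4, d(59) = 2, d(60) = 12, d(61) = 2, d(62) = 4, d(63) = 6, d(64) = 7, d(65) = 4, d(66) = 8, d(67) = 2, d(68) = 6, d(69) = 4, d(70) = 8, d(71) = 2, d(72) = 12, d(73) = 2, d(74) = 4, d(75) = 6, d(76) = 6, d(77) = 4, d(78) = 8, d(79) = 2, d(80) = 10, d(81) = 5, d(82) = 4, d(83) = 2, d(84) = 12, d(85) = 4, d(86) = 4, d(87) = 4, d(88) = 8, d(89) = 2, d(90) = 12, d(91) = 4, d(92) = 6, d(93) = 4, d(94) = 4, d(95) = 4, d(96) = 12, d(97) = 2, d(98) = 6, d(99) = 6, d(100) = 9, d(101) = 2, d(102) = 8, d(103) = 2, d(104) = 8, d(105) = 8, d(106) = 4, d(107) = 2, d(108) = 12, d(109) = 2, d(110) = 8, d(111) = 4, d(112) = 10, d(113) = 2, d(114) = 8, d(115) = 4, d(116) = 6, d(117) = 6, d(118) = 4, d(119) = 4, d(120) = 16, d(121) = 3, d(122) = 4, d(123) = 4, d(124) = 6, d(125) = 4, d(126) = 12, d(127) = 2, d(128) = 8, d(129) = 4, d(130) = 8, d(131) = 2, d(132) = 12, d(133) = 4, d(134) = 4, d(135) = 8, d(136) = 8, d(137) = 2, d(138) = 8, d(139) = 2, d(140) = 12, d(141) = 4, d(142) = 4, d(143) = 4, d(144) = 15, d(145) = 4, d(146) = 4, d(147) = 6, d(148) = 6, d(149) = 2, d(150) = 12, d(151) = 2, d(152) = 8, d(153) = 6, d(154) = 8, d(155) = 4, d(156) = 12, d(157) = 2, d(158) = 4, d(159) = 4, d(160) = 12, d(161) = 4, d(162) = 10, d(163) = 2, d(164) = 6, d(165) = 8, d(166) = 4, d(167) = 2, d(168) = 16, d(169) = 3, d(170) = 8, d(171) = 6, d(172) = 6, d(173) = 2, d(174) = 8, d(175) = 6, d(176) = 10, d(177) = 4, d(178) = 4, d(179) = 2, d(180) = 18, d(181) = 2, d(182) = 8, d(183) = 4, d(184) = 8, d(185) = 4, d(186) = 8, d(187) = 4, d(188) = 6, d(189) = 8, d(190) = 8, d(191) = 2, d(192) = 14, d(193) = 2, d(194) = 4, d(195) = 8. Summing all 195 values: 1061. (Dirichlet's divisor formula: Σ_{n ≤ x} d(n) = x ln(x) + (2γ − 1) x + O(√x). For x = 195, the asymptotic estimate is ≈ 1058.35.)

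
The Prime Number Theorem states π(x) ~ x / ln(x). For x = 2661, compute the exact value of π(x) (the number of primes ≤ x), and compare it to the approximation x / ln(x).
π(2661) = 385;  x/ln(x) ≈ 337.41;  relative error ≈ 12.36%.

Directly count primes up to 2661: π(2661) = 385. The PNT approximation gives 2661/ln(2661) ≈ 2661/7.88646 ≈ 337.41. Relative error (π(x) − x/ln(x)) / π(x) ≈ 12.36%; the approximation is known to undercount slightly (Li(x) is a better estimate).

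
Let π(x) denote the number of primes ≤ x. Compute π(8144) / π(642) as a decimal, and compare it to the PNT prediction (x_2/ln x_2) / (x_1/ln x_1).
π(8144)/π(642) = 1022/116 ≈ 8.8103;  PNT prediction ≈ 9.1066.

π(642) = 116 and π(8144) = 1022, so π(8144)/π(642) ≈ 8.8103. The PNT-predicted ratio is (8144/ln(8144)) / (642/ln(642)) ≈ 9.1066. The two agree to within a few percent, as expected.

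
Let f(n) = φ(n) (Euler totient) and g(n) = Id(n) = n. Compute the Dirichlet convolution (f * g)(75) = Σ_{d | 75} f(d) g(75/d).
(φ * Id)(75) = 325

Divisors of 75: [1, 3, 5, 15, 25, 75]. For each d | 75:
  d = 1: φ(1) · Id(75/1) = 1 · 75 = 75
  d = 3: φ(3) · Id(75/3) = 2 · 25 = 50
  d = 5: φ(5) · Id(75/5) = 4 · 15 = 60
  d = 15: φ(15) · Id(75/15) = 8 · 5 = 40
  d = 25: φ(25) · Id(75/25) = 20 · 3 = 60
  d = 75: φ(75) · Id(75/75) = 40 · 1 = 40
Summing: (φ * Id)(75) = 75 + 50 + 60 + 40 + 60 + 40 = 325.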